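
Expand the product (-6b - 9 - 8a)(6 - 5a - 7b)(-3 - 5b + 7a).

189b - 261b^2 - 54ab - 136ab^2 + 402a^2b - 210b^3 + 162 - 369a - 141a^2 + 280a^3

(-6b - 9 - 8a)(6 - 5a - 7b)(-3 - 5b + 7a)
= (-36b + 30ab + 42b^2 - 54 + 45a + 63b - 48a + 40a^2 + 56ab)(-3 - 5b + 7a)    [distributive law]
= (27b + 86ab + 42b^2 - 54 - 3a + 40a^2)(-3 - 5b + 7a)    [combine like terms]
= -81b - 135b^2 + 189ab - 258ab - 430ab^2 + 602a^2b - 126b^2 - 210b^3 + 294ab^2 + 162 + 270b - 378a + 9a + 15ab - 21a^2 - 120a^2 - 200a^2b + 280a^3    [distributive law]
= 189b - 261b^2 - 54ab - 136ab^2 + 402a^2b - 210b^3 + 162 - 369a - 141a^2 + 280a^3    [combine like terms]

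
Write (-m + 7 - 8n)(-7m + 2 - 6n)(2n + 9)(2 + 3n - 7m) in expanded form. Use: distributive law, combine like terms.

-2975m^2n - 826m^2n^2 - 98m^3n + 3339m^2 - 441m^3 + 2993mn - 596mn^2 - 1800m - 300mn^3 - 610n - 850n^2 + 252 + 1140n^3 + 288n^4

(-m + 7 - 8n)(-7m + 2 - 6n)(2n + 9)(2 + 3n - 7m)
= (7m^2 - 2m + 6mn - 49m + 14 - 42n + 56mn - 16n + 48n^2)(2n + 9)(2 + 3n - 7m)    [distributive law]
= (7m^2 - 51m + 62mn + 14 - 58n + 48n^2)(2n + 9)(2 + 3n - 7m)    [combine like terms]
= (14m^2n + 63m^2 - 102mn - 459m + 124mn^2 + 558mn + 28n + 126 - 116n^2 - 522n + 96n^3 + 432n^2)(2 + 3n - 7m)    [distributive law]
= (14m^2n + 63m^2 + 456mn - 459m + 124mn^2 - 494n + 126 + 316n^2 + 96n^3)(2 + 3n - 7m)    [combine like terms]
= 28m^2n + 42m^2n^2 - 98m^3n + 126m^2 + 189m^2n - 441m^3 + 912mn + 1368mn^2 - 3192m^2n - 918m - 1377mn + 3213m^2 + 248mn^2 + 372mn^3 - 868m^2n^2 - 988n - 1482n^2 + 3458mn + 252 + 378n - 882m + 632n^2 + 948n^3 - 2212mn^2 + 192n^3 + 288n^4 - 672mn^3    [distributive law]
= -2975m^2n - 826m^2n^2 - 98m^3n + 3339m^2 - 441m^3 + 2993mn - 596mn^2 - 1800m - 300mn^3 - 610n - 850n^2 + 252 + 1140n^3 + 288n^4    [combine like terms]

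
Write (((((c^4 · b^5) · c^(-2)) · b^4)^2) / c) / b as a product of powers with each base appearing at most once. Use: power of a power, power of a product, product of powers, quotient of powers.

(((((c^4 · b^5) · c^(-2)) · b^4)^2) / c) / b
= (((((c^4 · b^5) · c^(-2))^2) · ((b^4)^2)) / c) / b    [power of a product]
= (((((c^4 · b^5)^2) · ((c^(-2))^2)) · ((b^4)^2)) / c) / b    [power of a product]
= ((((((c^4)^2) · ((b^5)^2)) · ((c^(-2))^2)) · ((b^4)^2)) / c) / b    [power of a product]
= ((((c^8 · ((b^5)^2)) · ((c^(-2))^2)) · ((b^4)^2)) / c) / b    [power of a power]
= ((((c^8 · b^10) · ((c^(-2))^2)) · ((b^4)^2)) / c) / b    [power of a power]
= ((((c^8 · b^10) · c^(-4)) · ((b^4)^2)) / c) / b    [power of a power]
= ((((c^8 · b^10) · c^(-4)) · b^8) / c) / b    [power of a power]
= b^17c^3    [quotient of powers; product of powers]

b^17c^3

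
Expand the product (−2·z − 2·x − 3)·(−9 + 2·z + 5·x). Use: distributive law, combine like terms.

(−2·z − 2·x − 3)·(−9 + 2·z + 5·x)
= 18·z − 4·z^2 − 10·x·z + 18·x − 4·x·z − 10·x^2 + 27 − 6·z − 15·x    [distributive law]
= 12·z − 4·z^2 − 14·x·z + 3·x − 10·x^2 + 27    [combine like terms]

12·z − 4·z^2 − 14·x·z + 3·x − 10·x^2 + 27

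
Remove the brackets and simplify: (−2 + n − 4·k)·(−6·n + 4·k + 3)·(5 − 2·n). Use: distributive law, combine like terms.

87·n − 60·n^2 − 100·k + 180·k·n − 30 + 12·n^3 − 56·k·n^2 − 80·k^2 + 32·k^2·n

(−2 + n − 4·k)·(−6·n + 4·k + 3)·(5 − 2·n)
= (12·n − 8·k − 6 − 6·n^2 + 4·k·n + 3·n + 24·k·n − 16·k^2 − 12·k)·(5 − 2·n)    [distributive law]
= (15·n − 20·k − 6 − 6·n^2 + 28·k·n − 16·k^2)·(5 − 2·n)    [combine like terms]
= 75·n − 30·n^2 − 100·k + 40·k·n − 30 + 12·n − 30·n^2 + 12·n^3 + 140·k·n − 56·k·n^2 − 80·k^2 + 32·k^2·n    [distributive law]
= 87·n − 60·n^2 − 100·k + 180·k·n − 30 + 12·n^3 − 56·k·n^2 − 80·k^2 + 32·k^2·n    [combine like terms]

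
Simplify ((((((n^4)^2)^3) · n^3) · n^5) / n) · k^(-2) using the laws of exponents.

((((((n^4)^2)^3) · n^3) · n^5) / n) · k^(-2)
= (((((n^4)^6) · n^3) · n^5) / n) · k^(-2)    [power of a power]
= (((n^24 · n^3) · n^5) / n) · k^(-2)    [power of a power]
= ((n^27 · n^5) / n) · k^(-2)    [product of powers]
= (n^32 / n) · k^(-2)    [product of powers]
= n^31 · k^(-2)    [quotient of powers]
= k^(-2)·n^31    [rearrange]

k^(-2)·n^31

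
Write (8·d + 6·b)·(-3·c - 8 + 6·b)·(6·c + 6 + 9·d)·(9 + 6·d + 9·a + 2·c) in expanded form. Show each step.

(8·d + 6·b)·(-3·c - 8 + 6·b)·(6·c + 6 + 9·d)·(9 + 6·d + 9·a + 2·c)
= (-24·c·d - 64·d + 48·b·d - 18·b·c - 48·b + 36·b²)·(6·c + 6 + 9·d)·(9 + 6·d + 9·a + 2·c)    [distributive law]
= (-144·c²·d - 144·c·d - 216·c·d² - 384·c·d - 384·d - 576·d² + 288·b·c·d + 288·b·d + 432·b·d² - 108·b·c² - 108·b·c - 162·b·c·d - 288·b·c - 288·b - 432·b·d + 216·b²·c + 216·b² + 324·b²·d)·(9 + 6·d + 9·a + 2·c)    [distributive law]
= (-144·c²·d - 528·c·d - 216·c·d² - 384·d - 576·d² + 126·b·c·d - 144·b·d + 432·b·d² - 108·b·c² - 396·b·c - 288·b + 216·b²·c + 216·b² + 324·b²·d)·(9 + 6·d + 9·a + 2·c)    [combine like terms]
= -1296·c²·d - 864·c²·d² - 1296·a·c²·d - 288·c³·d - 4752·c·d - 3168·c·d² - 4752·a·c·d - 1056·c²·d - 1944·c·d² - 1296·c·d³ - 1944·a·c·d² - 432·c²·d² - 3456·d - 2304·d² - 3456·a·d - 768·c·d - 5184·d² - 3456·d³ - 5184·a·d² - 1152·c·d² + 1134·b·c·d + 756·b·c·d² + 1134·a·b·c·d + 252·b·c²·d - 1296·b·d - 864·b·d² - 1296·a·b·d - 288·b·c·d + 3888·b·d² + 2592·b·d³ + 3888·a·b·d² + 864·b·c·d² - 972·b·c² - 648·b·c²·d - 972·a·b·c² - 216·b·c³ - 3564·b·c - 2376·b·c·d - 3564·a·b·c - 792·b·c² - 2592·b - 1728·b·d - 2592·a·b - 576·b·c + 1944·b²·c + 1296·b²·c·d + 1944·a·b²·c + 432·b²·c² + 1944·b² + 1296·b²·d + 1944·a·b² + 432·b²·c + 2916·b²·d + 1944·b²·d² + 2916·a·b²·d + 648·b²·c·d    [distributive law]
= -2352·c²·d - 1296·c²·d² - 1296·a·c²·d - 288·c³·d - 5520·c·d - 6264·c·d² - 4752·a·c·d - 1296·c·d³ - 1944·a·c·d² - 3456·d - 7488·d² - 3456·a·d - 3456·d³ - 5184·a·d² - 1530·b·c·d + 1620·b·c·d² + 1134·a·b·c·d - 396·b·c²·d - 3024·b·d + 3024·b·d² - 1296·a·b·d + 2592·b·d³ + 3888·a·b·d² - 1764·b·c² - 972·a·b·c² - 216·b·c³ - 4140·b·c - 3564·a·b·c - 2592·b - 2592·a·b + 2376·b²·c + 1944·b²·c·d + 1944·a·b²·c + 432·b²·c² + 1944·b² + 4212·b²·d + 1944·a·b² + 1944·b²·d² + 2916·a·b²·d    [combine like terms]

-2352·c²·d - 1296·c²·d² - 1296·a·c²·d - 288·c³·d - 5520·c·d - 6264·c·d² - 4752·a·c·d - 1296·c·d³ - 1944·a·c·d² - 3456·d - 7488·d² - 3456·a·d - 3456·d³ - 5184·a·d² - 1530·b·c·d + 1620·b·c·d² + 1134·a·b·c·d - 396·b·c²·d - 3024·b·d + 3024·b·d² - 1296·a·b·d + 2592·b·d³ + 3888·a·b·d² - 1764·b·c² - 972·a·b·c² - 216·b·c³ - 4140·b·c - 3564·a·b·c - 2592·b - 2592·a·b + 2376·b²·c + 1944·b²·c·d + 1944·a·b²·c + 432·b²·c² + 1944·b² + 4212·b²·d + 1944·a·b² + 1944·b²·d² + 2916·a·b²·d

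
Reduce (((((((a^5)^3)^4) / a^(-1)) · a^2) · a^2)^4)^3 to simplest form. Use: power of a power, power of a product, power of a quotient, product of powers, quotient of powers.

(((((((a^5)^3)^4) / a^(-1)) · a^2) · a^2)^4)^3
= ((((((a^5)^3)^4) / a^(-1)) · a^2) · a^2)^12    [power of a power]
= ((((((a^5)^3)^4) / a^(-1)) · a^2)^12) · ((a^2)^12)    [power of a product]
= ((((((a^5)^3)^4) / a^(-1))^12) · ((a^2)^12)) · ((a^2)^12)    [power of a product]
= ((((((a^5)^3)^4)^12) / ((a^(-1))^12)) · ((a^2)^12)) · ((a^2)^12)    [power of a quotient]
= (((((a^5)^3)^48) / ((a^(-1))^12)) · ((a^2)^12)) · ((a^2)^12)    [power of a power]
= ((((a^5)^144) / ((a^(-1))^12)) · ((a^2)^12)) · ((a^2)^12)    [power of a power]
= ((a^720 / ((a^(-1))^12)) · ((a^2)^12)) · ((a^2)^12)    [power of a power]
= ((a^720 / a^(-12)) · ((a^2)^12)) · ((a^2)^12)    [power of a power]
= (a^732 · ((a^2)^12)) · ((a^2)^12)    [quotient of powers]
= (a^732 · a^24) · ((a^2)^12)    [power of a power]
= a^756 · ((a^2)^12)    [product of powers]
= a^756 · a^24    [power of a power]
= a^780    [product of powers]

a^780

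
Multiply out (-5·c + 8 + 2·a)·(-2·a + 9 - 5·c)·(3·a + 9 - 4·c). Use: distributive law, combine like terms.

-263·a·c - 1053·c + 565·c^2 + 75·a·c^2 - 100·c^3 - 30·a^2 + 234·a + 648 - 12·a^3 + 16·a^2·c

(-5·c + 8 + 2·a)·(-2·a + 9 - 5·c)·(3·a + 9 - 4·c)
= (10·a·c - 45·c + 25·c^2 - 16·a + 72 - 40·c - 4·a^2 + 18·a - 10·a·c)·(3·a + 9 - 4·c)    [distributive law]
= (-85·c + 25·c^2 + 2·a + 72 - 4·a^2)·(3·a + 9 - 4·c)    [combine like terms]
= -255·a·c - 765·c + 340·c^2 + 75·a·c^2 + 225·c^2 - 100·c^3 + 6·a^2 + 18·a - 8·a·c + 216·a + 648 - 288·c - 12·a^3 - 36·a^2 + 16·a^2·c    [distributive law]
= -263·a·c - 1053·c + 565·c^2 + 75·a·c^2 - 100·c^3 - 30·a^2 + 234·a + 648 - 12·a^3 + 16·a^2·c    [combine like terms]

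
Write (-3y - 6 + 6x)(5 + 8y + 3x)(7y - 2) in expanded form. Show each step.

-393y^2 - 84y - 168y^3 + 273xy^2 + 6xy + 60 - 24x + 126x^2y - 36x^2

(-3y - 6 + 6x)(5 + 8y + 3x)(7y - 2)
= (-15y - 24y^2 - 9xy - 30 - 48y - 18x + 30x + 48xy + 18x^2)(7y - 2)    [distributive law]
= (-63y - 24y^2 + 39xy - 30 + 12x + 18x^2)(7y - 2)    [combine like terms]
= -441y^2 + 126y - 168y^3 + 48y^2 + 273xy^2 - 78xy - 210y + 60 + 84xy - 24x + 126x^2y - 36x^2    [distributive law]
= -393y^2 - 84y - 168y^3 + 273xy^2 + 6xy + 60 - 24x + 126x^2y - 36x^2    [combine like terms]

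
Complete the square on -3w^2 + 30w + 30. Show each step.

-3w^2 + 30w + 30
= -3(w^2 - 10w) + 30    [factor out -3 from the w-terms]
= -3(w^2 - 10w + 25 - 25) + 30    [add and subtract 25 inside the bracket]
= -3(w - 5)^2 + 75 + 30    [perfect-square identity]
= -3(w - 5)^2 + 105    [combine constants]

-3(w - 5)^2 + 105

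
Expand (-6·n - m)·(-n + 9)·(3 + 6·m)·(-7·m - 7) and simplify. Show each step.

(-6·n - m)·(-n + 9)·(3 + 6·m)·(-7·m - 7)
= (6·n² - 54·n + m·n - 9·m)·(3 + 6·m)·(-7·m - 7)    [distributive law]
= (18·n² + 36·m·n² - 162·n - 324·m·n + 3·m·n + 6·m²·n - 27·m - 54·m²)·(-7·m - 7)    [distributive law]
= (18·n² + 36·m·n² - 162·n - 321·m·n + 6·m²·n - 27·m - 54·m²)·(-7·m - 7)    [combine like terms]
= -126·m·n² - 126·n² - 252·m²·n² - 252·m·n² + 1134·m·n + 1134·n + 2247·m²·n + 2247·m·n - 42·m³·n - 42·m²·n + 189·m² + 189·m + 378·m³ + 378·m²    [distributive law]
= -378·m·n² - 126·n² - 252·m²·n² + 3381·m·n + 1134·n + 2205·m²·n - 42·m³·n + 567·m² + 189·m + 378·m³    [combine like terms]

-378·m·n² - 126·n² - 252·m²·n² + 3381·m·n + 1134·n + 2205·m²·n - 42·m³·n + 567·m² + 189·m + 378·m³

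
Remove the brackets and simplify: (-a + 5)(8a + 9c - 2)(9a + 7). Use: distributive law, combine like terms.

(-a + 5)(8a + 9c - 2)(9a + 7)
= (-8a² - 9ac + 2a + 40a + 45c - 10)(9a + 7)    [distributive law]
= (-8a² - 9ac + 42a + 45c - 10)(9a + 7)    [combine like terms]
= -72a³ - 56a² - 81a²c - 63ac + 378a² + 294a + 405ac + 315c - 90a - 70    [distributive law]
= -72a³ + 322a² - 81a²c + 342ac + 204a + 315c - 70    [combine like terms]

-72a³ + 322a² - 81a²c + 342ac + 204a + 315c - 70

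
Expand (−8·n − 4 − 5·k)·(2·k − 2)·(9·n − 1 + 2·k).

(−8·n − 4 − 5·k)·(2·k − 2)·(9·n − 1 + 2·k)
= (−16·k·n + 16·n − 8·k + 8 − 10·k^2 + 10·k)·(9·n − 1 + 2·k)    [distributive law]
= (−16·k·n + 16·n + 2·k + 8 − 10·k^2)·(9·n − 1 + 2·k)    [combine like terms]
= −144·k·n^2 + 16·k·n − 32·k^2·n + 144·n^2 − 16·n + 32·k·n + 18·k·n − 2·k + 4·k^2 + 72·n − 8 + 16·k − 90·k^2·n + 10·k^2 − 20·k^3    [distributive law]
= −144·k·n^2 + 66·k·n − 122·k^2·n + 144·n^2 + 56·n + 14·k + 14·k^2 − 8 − 20·k^3    [combine like terms]

−144·k·n^2 + 66·k·n − 122·k^2·n + 144·n^2 + 56·n + 14·k + 14·k^2 − 8 − 20·k^3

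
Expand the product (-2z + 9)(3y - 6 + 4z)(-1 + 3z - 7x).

87yz - 18yz^2 + 42xyz - 210z + 152z^2 - 336xz - 24z^3 + 56xz^2 - 27y - 189xy + 54 + 378x

(-2z + 9)(3y - 6 + 4z)(-1 + 3z - 7x)
= (-6yz + 12z - 8z^2 + 27y - 54 + 36z)(-1 + 3z - 7x)    [distributive law]
= (-6yz + 48z - 8z^2 + 27y - 54)(-1 + 3z - 7x)    [combine like terms]
= 6yz - 18yz^2 + 42xyz - 48z + 144z^2 - 336xz + 8z^2 - 24z^3 + 56xz^2 - 27y + 81yz - 189xy + 54 - 162z + 378x    [distributive law]
= 87yz - 18yz^2 + 42xyz - 210z + 152z^2 - 336xz - 24z^3 + 56xz^2 - 27y - 189xy + 54 + 378x    [combine like terms]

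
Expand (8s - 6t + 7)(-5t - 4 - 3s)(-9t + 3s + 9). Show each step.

288st^2 + 150s^2t + 246st - 375s^2 - 561s - 72s^3 - 270t^3 + 369t^2 + 153t - 252

(8s - 6t + 7)(-5t - 4 - 3s)(-9t + 3s + 9)
= (-40st - 32s - 24s^2 + 30t^2 + 24t + 18st - 35t - 28 - 21s)(-9t + 3s + 9)    [distributive law]
= (-22st - 53s - 24s^2 + 30t^2 - 11t - 28)(-9t + 3s + 9)    [combine like terms]
= 198st^2 - 66s^2t - 198st + 477st - 159s^2 - 477s + 216s^2t - 72s^3 - 216s^2 - 270t^3 + 90st^2 + 270t^2 + 99t^2 - 33st - 99t + 252t - 84s - 252    [distributive law]
= 288st^2 + 150s^2t + 246st - 375s^2 - 561s - 72s^3 - 270t^3 + 369t^2 + 153t - 252    [combine like terms]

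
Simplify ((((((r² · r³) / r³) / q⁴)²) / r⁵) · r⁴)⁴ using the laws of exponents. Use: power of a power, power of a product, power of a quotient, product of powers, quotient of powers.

((((((r² · r³) / r³) / q⁴)²) / r⁵) · r⁴)⁴
= ((((((r² · r³) / r³) / q⁴)²) / r⁵)⁴) · ((r⁴)⁴)    [power of a product]
= ((((((r² · r³) / r³) / q⁴)²)⁴) / ((r⁵)⁴)) · ((r⁴)⁴)    [power of a quotient]
= (((((r² · r³) / r³) / q⁴)⁸) / ((r⁵)⁴)) · ((r⁴)⁴)    [power of a power]
= (((((r² · r³) / r³)⁸) / ((q⁴)⁸)) / ((r⁵)⁴)) · ((r⁴)⁴)    [power of a quotient]
= (((((r² · r³)⁸) / ((r³)⁸)) / ((q⁴)⁸)) / ((r⁵)⁴)) · ((r⁴)⁴)    [power of a quotient]
= ((((((r²)⁸) · ((r³)⁸)) / ((r³)⁸)) / ((q⁴)⁸)) / ((r⁵)⁴)) · ((r⁴)⁴)    [power of a product]
= ((((r¹⁶ · ((r³)⁸)) / ((r³)⁸)) / ((q⁴)⁸)) / ((r⁵)⁴)) · ((r⁴)⁴)    [power of a power]
= ((((r¹⁶ · r²⁴) / ((r³)⁸)) / ((q⁴)⁸)) / ((r⁵)⁴)) · ((r⁴)⁴)    [power of a power]
= (((r⁴⁰ / ((r³)⁸)) / ((q⁴)⁸)) / ((r⁵)⁴)) · ((r⁴)⁴)    [product of powers]
= (((r⁴⁰ / r²⁴) / ((q⁴)⁸)) / ((r⁵)⁴)) · ((r⁴)⁴)    [power of a power]
= ((r¹⁶ / ((q⁴)⁸)) / ((r⁵)⁴)) · ((r⁴)⁴)    [quotient of powers]
= ((r¹⁶ / q³²) / ((r⁵)⁴)) · ((r⁴)⁴)    [power of a power]
= ((r¹⁶ / q³²) / r²⁰) · ((r⁴)⁴)    [power of a power]
= ((r¹⁶ / q³²) / r²⁰) · r¹⁶    [power of a power]
= q⁻³²·r¹²    [quotient of powers; product of powers]

q⁻³²·r¹²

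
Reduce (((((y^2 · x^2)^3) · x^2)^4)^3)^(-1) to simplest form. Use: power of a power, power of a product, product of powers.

(((((y^2 · x^2)^3) · x^2)^4)^3)^(-1)
= ((((y^2 · x^2)^3) · x^2)^4)^(-3)    [power of a power]
= (((y^2 · x^2)^3) · x^2)^(-12)    [power of a power]
= (((y^2 · x^2)^3)^(-12)) · ((x^2)^(-12))    [power of a product]
= ((y^2 · x^2)^(-36)) · ((x^2)^(-12))    [power of a power]
= (((y^2)^(-36)) · ((x^2)^(-36))) · ((x^2)^(-12))    [power of a product]
= (y^(-72) · ((x^2)^(-36))) · ((x^2)^(-12))    [power of a power]
= (y^(-72) · x^(-72)) · ((x^2)^(-12))    [power of a power]
= (y^(-72) · x^(-72)) · x^(-24)    [power of a power]
= x^(-96)y^(-72)    [product of powers]

x^(-96)y^(-72)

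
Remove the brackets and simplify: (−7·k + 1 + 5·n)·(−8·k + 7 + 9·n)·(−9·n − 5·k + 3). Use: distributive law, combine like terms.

11·k^2·n − 280·k^3 + 453·k^2 − 16·k·n − 206·k + 702·k·n^2 + 69·n + 21 − 261·n^2 − 405·n^3

(−7·k + 1 + 5·n)·(−8·k + 7 + 9·n)·(−9·n − 5·k + 3)
= (56·k^2 − 49·k − 63·k·n − 8·k + 7 + 9·n − 40·k·n + 35·n + 45·n^2)·(−9·n − 5·k + 3)    [distributive law]
= (56·k^2 − 57·k − 103·k·n + 7 + 44·n + 45·n^2)·(−9·n − 5·k + 3)    [combine like terms]
= −504·k^2·n − 280·k^3 + 168·k^2 + 513·k·n + 285·k^2 − 171·k + 927·k·n^2 + 515·k^2·n − 309·k·n − 63·n − 35·k + 21 − 396·n^2 − 220·k·n + 132·n − 405·n^3 − 225·k·n^2 + 135·n^2    [distributive law]
= 11·k^2·n − 280·k^3 + 453·k^2 − 16·k·n − 206·k + 702·k·n^2 + 69·n + 21 − 261·n^2 − 405·n^3    [combine like terms]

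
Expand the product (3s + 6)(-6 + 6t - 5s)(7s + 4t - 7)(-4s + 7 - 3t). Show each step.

(3s + 6)(-6 + 6t - 5s)(7s + 4t - 7)(-4s + 7 - 3t)
= (-18s + 18st - 15s^2 - 36 + 36t - 30s)(7s + 4t - 7)(-4s + 7 - 3t)    [distributive law]
= (-48s + 18st - 15s^2 - 36 + 36t)(7s + 4t - 7)(-4s + 7 - 3t)    [combine like terms]
= (-336s^2 - 192st + 336s + 126s^2t + 72st^2 - 126st - 105s^3 - 60s^2t + 105s^2 - 252s - 144t + 252 + 252st + 144t^2 - 252t)(-4s + 7 - 3t)    [distributive law]
= (-231s^2 - 66st + 84s + 66s^2t + 72st^2 - 105s^3 - 396t + 252 + 144t^2)(-4s + 7 - 3t)    [combine like terms]
= 924s^3 - 1617s^2 + 693s^2t + 264s^2t - 462st + 198st^2 - 336s^2 + 588s - 252st - 264s^3t + 462s^2t - 198s^2t^2 - 288s^2t^2 + 504st^2 - 216st^3 + 420s^4 - 735s^3 + 315s^3t + 1584st - 2772t + 1188t^2 - 1008s + 1764 - 756t - 576st^2 + 1008t^2 - 432t^3    [distributive law]
= 189s^3 - 1953s^2 + 1419s^2t + 870st + 126st^2 - 420s + 51s^3t - 486s^2t^2 - 216st^3 + 420s^4 - 3528t + 2196t^2 + 1764 - 432t^3    [combine like terms]

189s^3 - 1953s^2 + 1419s^2t + 870st + 126st^2 - 420s + 51s^3t - 486s^2t^2 - 216st^3 + 420s^4 - 3528t + 2196t^2 + 1764 - 432t^3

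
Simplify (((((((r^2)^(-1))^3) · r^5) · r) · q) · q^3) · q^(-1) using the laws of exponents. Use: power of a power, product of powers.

(((((((r^2)^(-1))^3) · r^5) · r) · q) · q^3) · q^(-1)
= ((((((r^2)^(-3)) · r^5) · r) · q) · q^3) · q^(-1)    [power of a power]
= ((((r^(-6) · r^5) · r) · q) · q^3) · q^(-1)    [power of a power]
= (((r^(-1) · r) · q) · q^3) · q^(-1)    [product of powers]
= ((r^0 · q) · q^3) · q^(-1)    [product of powers]
= q^3    [product of powers]

q^3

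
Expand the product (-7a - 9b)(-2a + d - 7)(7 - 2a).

-28a^3 - 49ad + 14a^2d + 343a - 36a^2b - 63bd + 18abd + 441b

(-7a - 9b)(-2a + d - 7)(7 - 2a)
= (14a^2 - 7ad + 49a + 18ab - 9bd + 63b)(7 - 2a)    [distributive law]
= 98a^2 - 28a^3 - 49ad + 14a^2d + 343a - 98a^2 + 126ab - 36a^2b - 63bd + 18abd + 441b - 126ab    [distributive law]
= -28a^3 - 49ad + 14a^2d + 343a - 36a^2b - 63bd + 18abd + 441b    [combine like terms]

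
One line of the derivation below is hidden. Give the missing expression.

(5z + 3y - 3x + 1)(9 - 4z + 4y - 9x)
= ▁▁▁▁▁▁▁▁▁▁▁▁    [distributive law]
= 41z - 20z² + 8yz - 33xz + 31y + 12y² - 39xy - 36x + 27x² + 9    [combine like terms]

After distributive law, the bracketed line is:

45z - 20z² + 20yz - 45xz + 27y - 12yz + 12y² - 27xy - 27x + 12xz - 12xy + 27x² + 9 - 4z + 4y - 9x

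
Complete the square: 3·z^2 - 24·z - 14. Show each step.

3(z - 4)^2 - 62

3·z^2 - 24·z - 14
= 3(z^2 - 8·z) - 14    [factor out 3 from the z-terms]
= 3(z^2 - 8·z + 16 - 16) - 14    [add and subtract 16 inside the bracket]
= 3(z - 4)^2 - 48 - 14    [perfect-square identity]
= 3(z - 4)^2 - 62    [combine constants]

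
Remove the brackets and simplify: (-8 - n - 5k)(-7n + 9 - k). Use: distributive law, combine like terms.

(-8 - n - 5k)(-7n + 9 - k)
= 56n - 72 + 8k + 7n² - 9n + kn + 35kn - 45k + 5k²    [distributive law]
= 47n - 72 - 37k + 7n² + 36kn + 5k²    [combine like terms]

47n - 72 - 37k + 7n² + 36kn + 5k²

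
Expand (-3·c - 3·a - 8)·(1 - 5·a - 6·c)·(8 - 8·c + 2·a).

424·c - 216·c^2 + 58·a·c - 228·a·c^2 - 54·a^2·c - 144·c^3 + 280·a + 194·a^2 + 30·a^3 - 64

(-3·c - 3·a - 8)·(1 - 5·a - 6·c)·(8 - 8·c + 2·a)
= (-3·c + 15·a·c + 18·c^2 - 3·a + 15·a^2 + 18·a·c - 8 + 40·a + 48·c)·(8 - 8·c + 2·a)    [distributive law]
= (45·c + 33·a·c + 18·c^2 + 37·a + 15·a^2 - 8)·(8 - 8·c + 2·a)    [combine like terms]
= 360·c - 360·c^2 + 90·a·c + 264·a·c - 264·a·c^2 + 66·a^2·c + 144·c^2 - 144·c^3 + 36·a·c^2 + 296·a - 296·a·c + 74·a^2 + 120·a^2 - 120·a^2·c + 30·a^3 - 64 + 64·c - 16·a    [distributive law]
= 424·c - 216·c^2 + 58·a·c - 228·a·c^2 - 54·a^2·c - 144·c^3 + 280·a + 194·a^2 + 30·a^3 - 64    [combine like terms]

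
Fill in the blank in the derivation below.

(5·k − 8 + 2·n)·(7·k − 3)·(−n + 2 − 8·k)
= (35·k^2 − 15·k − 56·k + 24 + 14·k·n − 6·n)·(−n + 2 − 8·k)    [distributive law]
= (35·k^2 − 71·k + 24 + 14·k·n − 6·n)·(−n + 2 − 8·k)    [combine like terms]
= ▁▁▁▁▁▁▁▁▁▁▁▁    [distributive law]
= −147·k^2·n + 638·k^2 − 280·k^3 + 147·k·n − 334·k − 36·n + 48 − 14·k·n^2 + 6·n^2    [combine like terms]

Applying distributive law to the line above:

−35·k^2·n + 70·k^2 − 280·k^3 + 71·k·n − 142·k + 568·k^2 − 24·n + 48 − 192·k − 14·k·n^2 + 28·k·n − 112·k^2·n + 6·n^2 − 12·n + 48·k·n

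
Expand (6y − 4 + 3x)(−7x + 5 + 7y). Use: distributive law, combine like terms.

−21xy + 2y + 42y^2 + 43x − 20 − 21x^2

(6y − 4 + 3x)(−7x + 5 + 7y)
= −42xy + 30y + 42y^2 + 28x − 20 − 28y − 21x^2 + 15x + 21xy    [distributive law]
= −21xy + 2y + 42y^2 + 43x − 20 − 21x^2    [combine like terms]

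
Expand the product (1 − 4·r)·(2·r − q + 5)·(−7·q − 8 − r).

(1 − 4·r)·(2·r − q + 5)·(−7·q − 8 − r)
= (2·r − q + 5 − 8·r^2 + 4·q·r − 20·r)·(−7·q − 8 − r)    [distributive law]
= (−18·r − q + 5 − 8·r^2 + 4·q·r)·(−7·q − 8 − r)    [combine like terms]
= 126·q·r + 144·r + 18·r^2 + 7·q^2 + 8·q + q·r − 35·q − 40 − 5·r + 56·q·r^2 + 64·r^2 + 8·r^3 − 28·q^2·r − 32·q·r − 4·q·r^2    [distributive law]
= 95·q·r + 139·r + 82·r^2 + 7·q^2 − 27·q − 40 + 52·q·r^2 + 8·r^3 − 28·q^2·r    [combine like terms]

95·q·r + 139·r + 82·r^2 + 7·q^2 − 27·q − 40 + 52·q·r^2 + 8·r^3 − 28·q^2·r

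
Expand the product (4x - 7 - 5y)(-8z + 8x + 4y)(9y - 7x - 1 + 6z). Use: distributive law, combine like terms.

-712xyz + 416x^2z - 696xz - 192xz^2 + 456x^2y - 224x^3 + 360x^2 - 76xy^2 - 284xy + 296yz - 56z + 336z^2 + 56x - 232y^2 + 28y + 240y^2z + 240yz^2 - 180y^3

(4x - 7 - 5y)(-8z + 8x + 4y)(9y - 7x - 1 + 6z)
= (-32xz + 32x^2 + 16xy + 56z - 56x - 28y + 40yz - 40xy - 20y^2)(9y - 7x - 1 + 6z)    [distributive law]
= (-32xz + 32x^2 - 24xy + 56z - 56x - 28y + 40yz - 20y^2)(9y - 7x - 1 + 6z)    [combine like terms]
= -288xyz + 224x^2z + 32xz - 192xz^2 + 288x^2y - 224x^3 - 32x^2 + 192x^2z - 216xy^2 + 168x^2y + 24xy - 144xyz + 504yz - 392xz - 56z + 336z^2 - 504xy + 392x^2 + 56x - 336xz - 252y^2 + 196xy + 28y - 168yz + 360y^2z - 280xyz - 40yz + 240yz^2 - 180y^3 + 140xy^2 + 20y^2 - 120y^2z    [distributive law]
= -712xyz + 416x^2z - 696xz - 192xz^2 + 456x^2y - 224x^3 + 360x^2 - 76xy^2 - 284xy + 296yz - 56z + 336z^2 + 56x - 232y^2 + 28y + 240y^2z + 240yz^2 - 180y^3    [combine like terms]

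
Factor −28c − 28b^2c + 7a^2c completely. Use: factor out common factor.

7c(−4 − 4b^2 + a^2)

−28c − 28b^2c + 7a^2c
= 7(−4c − 4b^2c + a^2c)    [factor out 7]
= 7c(−4 − 4b^2 + a^2)    [factor out c]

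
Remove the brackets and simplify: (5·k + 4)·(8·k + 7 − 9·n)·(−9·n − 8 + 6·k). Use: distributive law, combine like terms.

(5·k + 4)·(8·k + 7 − 9·n)·(−9·n − 8 + 6·k)
= (40·k² + 35·k − 45·k·n + 32·k + 28 − 36·n)·(−9·n − 8 + 6·k)    [distributive law]
= (40·k² + 67·k − 45·k·n + 28 − 36·n)·(−9·n − 8 + 6·k)    [combine like terms]
= −360·k²·n − 320·k² + 240·k³ − 603·k·n − 536·k + 402·k² + 405·k·n² + 360·k·n − 270·k²·n − 252·n − 224 + 168·k + 324·n² + 288·n − 216·k·n    [distributive law]
= −630·k²·n + 82·k² + 240·k³ − 459·k·n − 368·k + 405·k·n² + 36·n − 224 + 324·n²    [combine like terms]

−630·k²·n + 82·k² + 240·k³ − 459·k·n − 368·k + 405·k·n² + 36·n − 224 + 324·n²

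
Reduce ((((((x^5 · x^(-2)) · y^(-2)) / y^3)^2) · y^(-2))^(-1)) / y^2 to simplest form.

((((((x^5 · x^(-2)) · y^(-2)) / y^3)^2) · y^(-2))^(-1)) / y^2
= ((((((x^5 · x^(-2)) · y^(-2)) / y^3)^2)^(-1)) · ((y^(-2))^(-1))) / y^2    [power of a product]
= (((((x^5 · x^(-2)) · y^(-2)) / y^3)^(-2)) · ((y^(-2))^(-1))) / y^2    [power of a power]
= (((((x^5 · x^(-2)) · y^(-2))^(-2)) / ((y^3)^(-2))) · ((y^(-2))^(-1))) / y^2    [power of a quotient]
= (((((x^5 · x^(-2))^(-2)) · ((y^(-2))^(-2))) / ((y^3)^(-2))) · ((y^(-2))^(-1))) / y^2    [power of a product]
= ((((((x^5)^(-2)) · ((x^(-2))^(-2))) · ((y^(-2))^(-2))) / ((y^3)^(-2))) · ((y^(-2))^(-1))) / y^2    [power of a product]
= ((((x^(-10) · ((x^(-2))^(-2))) · ((y^(-2))^(-2))) / ((y^3)^(-2))) · ((y^(-2))^(-1))) / y^2    [power of a power]
= ((((x^(-10) · x^4) · ((y^(-2))^(-2))) / ((y^3)^(-2))) · ((y^(-2))^(-1))) / y^2    [power of a power]
= (((x^(-6) · ((y^(-2))^(-2))) / ((y^3)^(-2))) · ((y^(-2))^(-1))) / y^2    [product of powers]
= (((x^(-6) · y^4) / ((y^3)^(-2))) · ((y^(-2))^(-1))) / y^2    [power of a power]
= (((x^(-6) · y^4) / y^(-6)) · ((y^(-2))^(-1))) / y^2    [power of a power]
= (((x^(-6) · y^4) / y^(-6)) · y^2) / y^2    [power of a power]
= x^(-6)y^10    [quotient of powers; product of powers]

x^(-6)y^10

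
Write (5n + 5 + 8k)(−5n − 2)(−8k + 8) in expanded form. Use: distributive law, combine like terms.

(5n + 5 + 8k)(−5n − 2)(−8k + 8)
= (−25n^2 − 10n − 25n − 10 − 40kn − 16k)(−8k + 8)    [distributive law]
= (−25n^2 − 35n − 10 − 40kn − 16k)(−8k + 8)    [combine like terms]
= 200kn^2 − 200n^2 + 280kn − 280n + 80k − 80 + 320k^2n − 320kn + 128k^2 − 128k    [distributive law]
= 200kn^2 − 200n^2 − 40kn − 280n − 48k − 80 + 320k^2n + 128k^2    [combine like terms]

200kn^2 − 200n^2 − 40kn − 280n − 48k − 80 + 320k^2n + 128k^2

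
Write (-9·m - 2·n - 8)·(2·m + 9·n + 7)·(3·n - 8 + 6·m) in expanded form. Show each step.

-564·m²·n - 330·m² - 108·m³ - 363·m·n² - 73·m·n + 296·m - 54·n³ - 114·n² + 520·n + 448

(-9·m - 2·n - 8)·(2·m + 9·n + 7)·(3·n - 8 + 6·m)
= (-18·m² - 81·m·n - 63·m - 4·m·n - 18·n² - 14·n - 16·m - 72·n - 56)·(3·n - 8 + 6·m)    [distributive law]
= (-18·m² - 85·m·n - 79·m - 18·n² - 86·n - 56)·(3·n - 8 + 6·m)    [combine like terms]
= -54·m²·n + 144·m² - 108·m³ - 255·m·n² + 680·m·n - 510·m²·n - 237·m·n + 632·m - 474·m² - 54·n³ + 144·n² - 108·m·n² - 258·n² + 688·n - 516·m·n - 168·n + 448 - 336·m    [distributive law]
= -564·m²·n - 330·m² - 108·m³ - 363·m·n² - 73·m·n + 296·m - 54·n³ - 114·n² + 520·n + 448    [combine like terms]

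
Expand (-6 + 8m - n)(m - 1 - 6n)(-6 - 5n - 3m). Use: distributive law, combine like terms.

66m + 253mn - 6m² - 36 - 252n - 221n² + 107m²n - 24m³ + 227mn² - 30n³

(-6 + 8m - n)(m - 1 - 6n)(-6 - 5n - 3m)
= (-6m + 6 + 36n + 8m² - 8m - 48mn - mn + n + 6n²)(-6 - 5n - 3m)    [distributive law]
= (-14m + 6 + 37n + 8m² - 49mn + 6n²)(-6 - 5n - 3m)    [combine like terms]
= 84m + 70mn + 42m² - 36 - 30n - 18m - 222n - 185n² - 111mn - 48m² - 40m²n - 24m³ + 294mn + 245mn² + 147m²n - 36n² - 30n³ - 18mn²    [distributive law]
= 66m + 253mn - 6m² - 36 - 252n - 221n² + 107m²n - 24m³ + 227mn² - 30n³    [combine like terms]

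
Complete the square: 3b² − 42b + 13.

3b² − 42b + 13
= 3(b² − 14b) + 13    [factor out 3 from the b-terms]
= 3(b² − 14b + 49 − 49) + 13    [add and subtract 49 inside the bracket]
= 3(b − 7)² − 147 + 13    [perfect-square identity]
= 3(b − 7)² − 134    [combine constants]

3(b − 7)² − 134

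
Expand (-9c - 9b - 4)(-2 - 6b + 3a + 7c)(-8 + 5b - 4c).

48c - 146bc + 544c^2 - 261b^2c - 279bc^2 + 264ac - 27abc + 108ac^2 + 252c^3 - 296b - 222b^2 + 270b^3 + 156ab - 135ab^2 - 64 + 96a

(-9c - 9b - 4)(-2 - 6b + 3a + 7c)(-8 + 5b - 4c)
= (18c + 54bc - 27ac - 63c^2 + 18b + 54b^2 - 27ab - 63bc + 8 + 24b - 12a - 28c)(-8 + 5b - 4c)    [distributive law]
= (-10c - 9bc - 27ac - 63c^2 + 42b + 54b^2 - 27ab + 8 - 12a)(-8 + 5b - 4c)    [combine like terms]
= 80c - 50bc + 40c^2 + 72bc - 45b^2c + 36bc^2 + 216ac - 135abc + 108ac^2 + 504c^2 - 315bc^2 + 252c^3 - 336b + 210b^2 - 168bc - 432b^2 + 270b^3 - 216b^2c + 216ab - 135ab^2 + 108abc - 64 + 40b - 32c + 96a - 60ab + 48ac    [distributive law]
= 48c - 146bc + 544c^2 - 261b^2c - 279bc^2 + 264ac - 27abc + 108ac^2 + 252c^3 - 296b - 222b^2 + 270b^3 + 156ab - 135ab^2 - 64 + 96a    [combine like terms]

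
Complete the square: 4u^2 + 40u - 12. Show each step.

4(u + 5)^2 - 112

4u^2 + 40u - 12
= 4(u^2 + 10u) - 12    [factor out 4 from the u-terms]
= 4(u^2 + 10u + 25 - 25) - 12    [add and subtract 25 inside the bracket]
= 4(u + 5)^2 - 100 - 12    [perfect-square identity]
= 4(u + 5)^2 - 112    [combine constants]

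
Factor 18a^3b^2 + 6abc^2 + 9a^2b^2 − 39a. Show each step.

3a(6a^2b^2 + 2bc^2 + 3ab^2 − 13)

18a^3b^2 + 6abc^2 + 9a^2b^2 − 39a
= 3(6a^3b^2 + 2abc^2 + 3a^2b^2 − 13a)    [factor out 3]
= 3a(6a^2b^2 + 2bc^2 + 3ab^2 − 13)    [factor out a]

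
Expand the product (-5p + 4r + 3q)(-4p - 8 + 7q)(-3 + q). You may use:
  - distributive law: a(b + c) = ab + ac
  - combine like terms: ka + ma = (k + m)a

(-5p + 4r + 3q)(-4p - 8 + 7q)(-3 + q)
= (20p² + 40p - 35pq - 16pr - 32r + 28qr - 12pq - 24q + 21q²)(-3 + q)    [distributive law]
= (20p² + 40p - 47pq - 16pr - 32r + 28qr - 24q + 21q²)(-3 + q)    [combine like terms]
= -60p² + 20p²q - 120p + 40pq + 141pq - 47pq² + 48pr - 16pqr + 96r - 32qr - 84qr + 28q²r + 72q - 24q² - 63q² + 21q³    [distributive law]
= -60p² + 20p²q - 120p + 181pq - 47pq² + 48pr - 16pqr + 96r - 116qr + 28q²r + 72q - 87q² + 21q³    [combine like terms]

-60p² + 20p²q - 120p + 181pq - 47pq² + 48pr - 16pqr + 96r - 116qr + 28q²r + 72q - 87q² + 21q³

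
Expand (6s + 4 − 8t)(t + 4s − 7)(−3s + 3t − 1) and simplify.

150s^2t − 54st^2 − 232st − 72s^3 + 54s^2 + 110s + 188t^2 − 144t + 28 − 24t^3

(6s + 4 − 8t)(t + 4s − 7)(−3s + 3t − 1)
= (6st + 24s^2 − 42s + 4t + 16s − 28 − 8t^2 − 32st + 56t)(−3s + 3t − 1)    [distributive law]
= (−26st + 24s^2 − 26s + 60t − 28 − 8t^2)(−3s + 3t − 1)    [combine like terms]
= 78s^2t − 78st^2 + 26st − 72s^3 + 72s^2t − 24s^2 + 78s^2 − 78st + 26s − 180st + 180t^2 − 60t + 84s − 84t + 28 + 24st^2 − 24t^3 + 8t^2    [distributive law]
= 150s^2t − 54st^2 − 232st − 72s^3 + 54s^2 + 110s + 188t^2 − 144t + 28 − 24t^3    [combine like terms]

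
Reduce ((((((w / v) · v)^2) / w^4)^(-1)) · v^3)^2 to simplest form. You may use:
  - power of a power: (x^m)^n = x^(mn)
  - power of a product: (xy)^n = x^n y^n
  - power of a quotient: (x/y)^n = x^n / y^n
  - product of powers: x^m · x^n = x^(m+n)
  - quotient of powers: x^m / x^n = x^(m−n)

((((((w / v) · v)^2) / w^4)^(-1)) · v^3)^2
= ((((((w / v) · v)^2) / w^4)^(-1))^2) · ((v^3)^2)    [power of a product]
= (((((w / v) · v)^2) / w^4)^(-2)) · ((v^3)^2)    [power of a power]
= (((((w / v) · v)^2)^(-2)) / ((w^4)^(-2))) · ((v^3)^2)    [power of a quotient]
= ((((w / v) · v)^(-4)) / ((w^4)^(-2))) · ((v^3)^2)    [power of a power]
= ((((w / v)^(-4)) · (v^(-4))) / ((w^4)^(-2))) · ((v^3)^2)    [power of a product]
= ((((w^(-4)) / (v^(-4))) · (v^(-4))) / ((w^4)^(-2))) · ((v^3)^2)    [power of a quotient]
= (((w^(-4) / v^(-4)) · v^(-4)) / w^(-8)) · ((v^3)^2)    [power of a power]
= (((w^(-4) / v^(-4)) · v^(-4)) / w^(-8)) · v^6    [power of a power]
= v^6·w^4    [quotient of powers; product of powers]

v^6·w^4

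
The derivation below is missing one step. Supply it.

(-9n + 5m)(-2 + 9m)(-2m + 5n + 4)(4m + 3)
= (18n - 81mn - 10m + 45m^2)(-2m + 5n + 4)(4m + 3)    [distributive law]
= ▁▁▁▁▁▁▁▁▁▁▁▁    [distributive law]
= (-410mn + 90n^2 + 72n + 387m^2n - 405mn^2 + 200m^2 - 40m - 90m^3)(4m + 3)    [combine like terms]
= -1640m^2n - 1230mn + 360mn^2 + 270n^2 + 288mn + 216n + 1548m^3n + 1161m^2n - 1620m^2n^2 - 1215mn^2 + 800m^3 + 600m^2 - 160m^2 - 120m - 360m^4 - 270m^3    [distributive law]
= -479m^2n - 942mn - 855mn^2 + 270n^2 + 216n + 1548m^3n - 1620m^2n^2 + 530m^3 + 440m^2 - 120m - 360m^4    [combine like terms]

By distributive law:

(-36mn + 90n^2 + 72n + 162m^2n - 405mn^2 - 324mn + 20m^2 - 50mn - 40m - 90m^3 + 225m^2n + 180m^2)(4m + 3)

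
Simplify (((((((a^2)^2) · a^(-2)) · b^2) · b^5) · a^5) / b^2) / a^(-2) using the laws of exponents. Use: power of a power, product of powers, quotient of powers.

(((((((a^2)^2) · a^(-2)) · b^2) · b^5) · a^5) / b^2) / a^(-2)
= (((((a^4 · a^(-2)) · b^2) · b^5) · a^5) / b^2) / a^(-2)    [power of a power]
= ((((a^2 · b^2) · b^5) · a^5) / b^2) / a^(-2)    [product of powers]
= a^9b^5    [quotient of powers; product of powers]

a^9b^5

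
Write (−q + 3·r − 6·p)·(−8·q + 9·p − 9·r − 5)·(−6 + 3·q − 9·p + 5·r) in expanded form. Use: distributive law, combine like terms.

(−q + 3·r − 6·p)·(−8·q + 9·p − 9·r − 5)·(−6 + 3·q − 9·p + 5·r)
= (8·q^2 − 9·p·q + 9·q·r + 5·q − 24·q·r + 27·p·r − 27·r^2 − 15·r + 48·p·q − 54·p^2 + 54·p·r + 30·p)·(−6 + 3·q − 9·p + 5·r)    [distributive law]
= (8·q^2 + 39·p·q − 15·q·r + 5·q + 81·p·r − 27·r^2 − 15·r − 54·p^2 + 30·p)·(−6 + 3·q − 9·p + 5·r)    [combine like terms]
= −48·q^2 + 24·q^3 − 72·p·q^2 + 40·q^2·r − 234·p·q + 117·p·q^2 − 351·p^2·q + 195·p·q·r + 90·q·r − 45·q^2·r + 135·p·q·r − 75·q·r^2 − 30·q + 15·q^2 − 45·p·q + 25·q·r − 486·p·r + 243·p·q·r − 729·p^2·r + 405·p·r^2 + 162·r^2 − 81·q·r^2 + 243·p·r^2 − 135·r^3 + 90·r − 45·q·r + 135·p·r − 75·r^2 + 324·p^2 − 162·p^2·q + 486·p^3 − 270·p^2·r − 180·p + 90·p·q − 270·p^2 + 150·p·r    [distributive law]
= −33·q^2 + 24·q^3 + 45·p·q^2 − 5·q^2·r − 189·p·q − 513·p^2·q + 573·p·q·r + 70·q·r − 156·q·r^2 − 30·q − 201·p·r − 999·p^2·r + 648·p·r^2 + 87·r^2 − 135·r^3 + 90·r + 54·p^2 + 486·p^3 − 180·p    [combine like terms]

−33·q^2 + 24·q^3 + 45·p·q^2 − 5·q^2·r − 189·p·q − 513·p^2·q + 573·p·q·r + 70·q·r − 156·q·r^2 − 30·q − 201·p·r − 999·p^2·r + 648·p·r^2 + 87·r^2 − 135·r^3 + 90·r + 54·p^2 + 486·p^3 − 180·p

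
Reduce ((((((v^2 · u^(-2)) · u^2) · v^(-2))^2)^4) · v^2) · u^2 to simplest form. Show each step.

u^2v^2

((((((v^2 · u^(-2)) · u^2) · v^(-2))^2)^4) · v^2) · u^2
= (((((v^2 · u^(-2)) · u^2) · v^(-2))^8) · v^2) · u^2    [power of a power]
= (((((v^2 · u^(-2)) · u^2)^8) · ((v^(-2))^8)) · v^2) · u^2    [power of a product]
= (((((v^2 · u^(-2))^8) · ((u^2)^8)) · ((v^(-2))^8)) · v^2) · u^2    [power of a product]
= ((((((v^2)^8) · ((u^(-2))^8)) · ((u^2)^8)) · ((v^(-2))^8)) · v^2) · u^2    [power of a product]
= ((((v^16 · ((u^(-2))^8)) · ((u^2)^8)) · ((v^(-2))^8)) · v^2) · u^2    [power of a power]
= ((((v^16 · u^(-16)) · ((u^2)^8)) · ((v^(-2))^8)) · v^2) · u^2    [power of a power]
= ((((v^16 · u^(-16)) · u^16) · ((v^(-2))^8)) · v^2) · u^2    [power of a power]
= ((((v^16 · u^(-16)) · u^16) · v^(-16)) · v^2) · u^2    [power of a power]
= u^2v^2    [product of powers]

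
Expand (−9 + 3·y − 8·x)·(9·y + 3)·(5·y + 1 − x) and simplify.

(−9 + 3·y − 8·x)·(9·y + 3)·(5·y + 1 − x)
= (−81·y − 27 + 27·y² + 9·y − 72·x·y − 24·x)·(5·y + 1 − x)    [distributive law]
= (−72·y − 27 + 27·y² − 72·x·y − 24·x)·(5·y + 1 − x)    [combine like terms]
= −360·y² − 72·y + 72·x·y − 135·y − 27 + 27·x + 135·y³ + 27·y² − 27·x·y² − 360·x·y² − 72·x·y + 72·x²·y − 120·x·y − 24·x + 24·x²    [distributive law]
= −333·y² − 207·y − 120·x·y − 27 + 3·x + 135·y³ − 387·x·y² + 72·x²·y + 24·x²    [combine like terms]

−333·y² − 207·y − 120·x·y − 27 + 3·x + 135·y³ − 387·x·y² + 72·x²·y + 24·x²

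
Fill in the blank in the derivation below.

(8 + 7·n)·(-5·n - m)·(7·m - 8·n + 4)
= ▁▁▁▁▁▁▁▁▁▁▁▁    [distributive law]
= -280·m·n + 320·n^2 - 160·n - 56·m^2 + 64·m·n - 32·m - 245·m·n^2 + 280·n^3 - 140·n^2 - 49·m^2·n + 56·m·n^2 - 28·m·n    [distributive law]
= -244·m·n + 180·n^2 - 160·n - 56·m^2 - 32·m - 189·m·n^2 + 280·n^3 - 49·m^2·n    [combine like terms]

By distributive law:

(-40·n - 8·m - 35·n^2 - 7·m·n)·(7·m - 8·n + 4)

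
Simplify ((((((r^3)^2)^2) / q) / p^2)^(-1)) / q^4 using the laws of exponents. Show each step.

((((((r^3)^2)^2) / q) / p^2)^(-1)) / q^4
= ((((((r^3)^2)^2) / q)^(-1)) / ((p^2)^(-1))) / q^4    [power of a quotient]
= ((((((r^3)^2)^2)^(-1)) / (q^(-1))) / ((p^2)^(-1))) / q^4    [power of a quotient]
= (((((r^3)^2)^(-2)) / (q^(-1))) / ((p^2)^(-1))) / q^4    [power of a power]
= ((((r^3)^(-4)) / (q^(-1))) / ((p^2)^(-1))) / q^4    [power of a power]
= ((r^(-12) / (q^(-1))) / ((p^2)^(-1))) / q^4    [power of a power]
= ((r^(-12) / q^(-1)) / p^(-2)) / q^4    [power of a power]
= p^2·q^(-3)·r^(-12)    [quotient of powers; product of powers]

p^2·q^(-3)·r^(-12)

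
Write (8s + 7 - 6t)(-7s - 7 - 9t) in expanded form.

(8s + 7 - 6t)(-7s - 7 - 9t)
= -56s² - 56s - 72st - 49s - 49 - 63t + 42st + 42t + 54t²    [distributive law]
= -56s² - 105s - 30st - 49 - 21t + 54t²    [combine like terms]

-56s² - 105s - 30st - 49 - 21t + 54t²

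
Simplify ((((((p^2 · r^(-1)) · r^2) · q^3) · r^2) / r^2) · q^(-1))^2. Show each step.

((((((p^2 · r^(-1)) · r^2) · q^3) · r^2) / r^2) · q^(-1))^2
= ((((((p^2 · r^(-1)) · r^2) · q^3) · r^2) / r^2)^2) · ((q^(-1))^2)    [power of a product]
= ((((((p^2 · r^(-1)) · r^2) · q^3) · r^2)^2) / ((r^2)^2)) · ((q^(-1))^2)    [power of a quotient]
= ((((((p^2 · r^(-1)) · r^2) · q^3)^2) · ((r^2)^2)) / ((r^2)^2)) · ((q^(-1))^2)    [power of a product]
= ((((((p^2 · r^(-1)) · r^2)^2) · ((q^3)^2)) · ((r^2)^2)) / ((r^2)^2)) · ((q^(-1))^2)    [power of a product]
= ((((((p^2 · r^(-1))^2) · ((r^2)^2)) · ((q^3)^2)) · ((r^2)^2)) / ((r^2)^2)) · ((q^(-1))^2)    [power of a product]
= (((((((p^2)^2) · ((r^(-1))^2)) · ((r^2)^2)) · ((q^3)^2)) · ((r^2)^2)) / ((r^2)^2)) · ((q^(-1))^2)    [power of a product]
= (((((p^4 · ((r^(-1))^2)) · ((r^2)^2)) · ((q^3)^2)) · ((r^2)^2)) / ((r^2)^2)) · ((q^(-1))^2)    [power of a power]
= (((((p^4 · r^(-2)) · ((r^2)^2)) · ((q^3)^2)) · ((r^2)^2)) / ((r^2)^2)) · ((q^(-1))^2)    [power of a power]
= (((((p^4 · r^(-2)) · r^4) · ((q^3)^2)) · ((r^2)^2)) / ((r^2)^2)) · ((q^(-1))^2)    [power of a power]
= (((((p^4 · r^(-2)) · r^4) · q^6) · ((r^2)^2)) / ((r^2)^2)) · ((q^(-1))^2)    [power of a power]
= (((((p^4 · r^(-2)) · r^4) · q^6) · r^4) / ((r^2)^2)) · ((q^(-1))^2)    [power of a power]
= (((((p^4 · r^(-2)) · r^4) · q^6) · r^4) / r^4) · ((q^(-1))^2)    [power of a power]
= (((((p^4 · r^(-2)) · r^4) · q^6) · r^4) / r^4) · q^(-2)    [power of a power]
= p^4q^4r^2    [quotient of powers; product of powers]

p^4q^4r^2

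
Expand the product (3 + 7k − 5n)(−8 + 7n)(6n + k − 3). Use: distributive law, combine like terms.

−327n + 144k + 72 + 471n² − 422kn − 56k² + 259kn² + 49k²n − 210n³

(3 + 7k − 5n)(−8 + 7n)(6n + k − 3)
= (−24 + 21n − 56k + 49kn + 40n − 35n²)(6n + k − 3)    [distributive law]
= (−24 + 61n − 56k + 49kn − 35n²)(6n + k − 3)    [combine like terms]
= −144n − 24k + 72 + 366n² + 61kn − 183n − 336kn − 56k² + 168k + 294kn² + 49k²n − 147kn − 210n³ − 35kn² + 105n²    [distributive law]
= −327n + 144k + 72 + 471n² − 422kn − 56k² + 259kn² + 49k²n − 210n³    [combine like terms]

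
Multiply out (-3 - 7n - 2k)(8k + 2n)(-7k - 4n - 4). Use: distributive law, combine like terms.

232k² + 378kn + 96k + 80n² + 24n + 484k²n + 338kn² + 56n³ + 112k³

(-3 - 7n - 2k)(8k + 2n)(-7k - 4n - 4)
= (-24k - 6n - 56kn - 14n² - 16k² - 4kn)(-7k - 4n - 4)    [distributive law]
= (-24k - 6n - 60kn - 14n² - 16k²)(-7k - 4n - 4)    [combine like terms]
= 168k² + 96kn + 96k + 42kn + 24n² + 24n + 420k²n + 240kn² + 240kn + 98kn² + 56n³ + 56n² + 112k³ + 64k²n + 64k²    [distributive law]
= 232k² + 378kn + 96k + 80n² + 24n + 484k²n + 338kn² + 56n³ + 112k³    [combine like terms]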